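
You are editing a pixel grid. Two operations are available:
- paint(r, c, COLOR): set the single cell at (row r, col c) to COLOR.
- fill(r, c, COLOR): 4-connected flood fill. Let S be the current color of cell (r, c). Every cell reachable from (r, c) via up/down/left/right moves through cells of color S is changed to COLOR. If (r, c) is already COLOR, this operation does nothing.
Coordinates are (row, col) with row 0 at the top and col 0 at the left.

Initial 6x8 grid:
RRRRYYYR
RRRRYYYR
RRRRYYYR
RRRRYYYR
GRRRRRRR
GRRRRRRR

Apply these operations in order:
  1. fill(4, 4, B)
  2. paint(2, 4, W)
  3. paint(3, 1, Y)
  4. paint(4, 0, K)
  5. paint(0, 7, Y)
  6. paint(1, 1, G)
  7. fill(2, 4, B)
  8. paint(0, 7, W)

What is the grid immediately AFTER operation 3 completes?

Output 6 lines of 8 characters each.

After op 1 fill(4,4,B) [34 cells changed]:
BBBBYYYB
BBBBYYYB
BBBBYYYB
BBBBYYYB
GBBBBBBB
GBBBBBBB
After op 2 paint(2,4,W):
BBBBYYYB
BBBBYYYB
BBBBWYYB
BBBBYYYB
GBBBBBBB
GBBBBBBB
After op 3 paint(3,1,Y):
BBBBYYYB
BBBBYYYB
BBBBWYYB
BYBBYYYB
GBBBBBBB
GBBBBBBB

Answer: BBBBYYYB
BBBBYYYB
BBBBWYYB
BYBBYYYB
GBBBBBBB
GBBBBBBB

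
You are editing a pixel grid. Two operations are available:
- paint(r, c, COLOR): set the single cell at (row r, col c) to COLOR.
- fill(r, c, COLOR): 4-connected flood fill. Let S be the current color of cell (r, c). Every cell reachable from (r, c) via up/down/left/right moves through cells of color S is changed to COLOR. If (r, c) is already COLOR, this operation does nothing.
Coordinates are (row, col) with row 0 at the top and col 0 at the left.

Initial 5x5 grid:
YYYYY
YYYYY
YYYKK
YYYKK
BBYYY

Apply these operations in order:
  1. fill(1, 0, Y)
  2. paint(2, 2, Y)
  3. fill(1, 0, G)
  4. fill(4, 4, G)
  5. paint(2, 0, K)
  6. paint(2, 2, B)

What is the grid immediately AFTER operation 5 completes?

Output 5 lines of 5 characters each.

After op 1 fill(1,0,Y) [0 cells changed]:
YYYYY
YYYYY
YYYKK
YYYKK
BBYYY
After op 2 paint(2,2,Y):
YYYYY
YYYYY
YYYKK
YYYKK
BBYYY
After op 3 fill(1,0,G) [19 cells changed]:
GGGGG
GGGGG
GGGKK
GGGKK
BBGGG
After op 4 fill(4,4,G) [0 cells changed]:
GGGGG
GGGGG
GGGKK
GGGKK
BBGGG
After op 5 paint(2,0,K):
GGGGG
GGGGG
KGGKK
GGGKK
BBGGG

Answer: GGGGG
GGGGG
KGGKK
GGGKK
BBGGG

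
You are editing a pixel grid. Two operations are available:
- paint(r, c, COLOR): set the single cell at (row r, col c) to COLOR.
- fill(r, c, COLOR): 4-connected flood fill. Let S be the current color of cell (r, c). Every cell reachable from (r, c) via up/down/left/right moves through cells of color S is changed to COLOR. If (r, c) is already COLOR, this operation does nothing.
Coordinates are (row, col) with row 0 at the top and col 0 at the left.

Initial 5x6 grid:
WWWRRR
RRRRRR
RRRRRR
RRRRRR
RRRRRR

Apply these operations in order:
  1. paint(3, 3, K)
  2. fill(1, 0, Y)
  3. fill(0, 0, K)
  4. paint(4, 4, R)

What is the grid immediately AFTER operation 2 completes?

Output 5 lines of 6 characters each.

After op 1 paint(3,3,K):
WWWRRR
RRRRRR
RRRRRR
RRRKRR
RRRRRR
After op 2 fill(1,0,Y) [26 cells changed]:
WWWYYY
YYYYYY
YYYYYY
YYYKYY
YYYYYY

Answer: WWWYYY
YYYYYY
YYYYYY
YYYKYY
YYYYYY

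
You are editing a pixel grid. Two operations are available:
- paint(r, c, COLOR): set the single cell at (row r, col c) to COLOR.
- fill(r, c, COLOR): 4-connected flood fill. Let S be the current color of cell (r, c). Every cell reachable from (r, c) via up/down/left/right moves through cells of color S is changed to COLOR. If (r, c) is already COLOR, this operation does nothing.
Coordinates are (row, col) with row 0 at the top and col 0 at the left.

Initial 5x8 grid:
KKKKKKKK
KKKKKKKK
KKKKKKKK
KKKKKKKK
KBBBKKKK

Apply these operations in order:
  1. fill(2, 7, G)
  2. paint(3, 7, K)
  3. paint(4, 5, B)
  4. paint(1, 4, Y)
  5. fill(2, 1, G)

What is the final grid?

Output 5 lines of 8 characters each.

After op 1 fill(2,7,G) [37 cells changed]:
GGGGGGGG
GGGGGGGG
GGGGGGGG
GGGGGGGG
GBBBGGGG
After op 2 paint(3,7,K):
GGGGGGGG
GGGGGGGG
GGGGGGGG
GGGGGGGK
GBBBGGGG
After op 3 paint(4,5,B):
GGGGGGGG
GGGGGGGG
GGGGGGGG
GGGGGGGK
GBBBGBGG
After op 4 paint(1,4,Y):
GGGGGGGG
GGGGYGGG
GGGGGGGG
GGGGGGGK
GBBBGBGG
After op 5 fill(2,1,G) [0 cells changed]:
GGGGGGGG
GGGGYGGG
GGGGGGGG
GGGGGGGK
GBBBGBGG

Answer: GGGGGGGG
GGGGYGGG
GGGGGGGG
GGGGGGGK
GBBBGBGG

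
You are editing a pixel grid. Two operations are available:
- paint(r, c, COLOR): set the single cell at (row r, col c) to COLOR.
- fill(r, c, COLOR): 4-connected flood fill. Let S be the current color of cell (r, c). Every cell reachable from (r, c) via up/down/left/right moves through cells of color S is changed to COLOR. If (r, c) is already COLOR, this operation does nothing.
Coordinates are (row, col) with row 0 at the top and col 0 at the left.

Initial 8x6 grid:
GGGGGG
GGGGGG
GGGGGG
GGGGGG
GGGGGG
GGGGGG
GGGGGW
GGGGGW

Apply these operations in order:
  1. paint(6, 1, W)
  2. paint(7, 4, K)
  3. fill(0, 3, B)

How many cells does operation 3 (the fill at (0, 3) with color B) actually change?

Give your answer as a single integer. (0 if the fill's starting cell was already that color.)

Answer: 44

Derivation:
After op 1 paint(6,1,W):
GGGGGG
GGGGGG
GGGGGG
GGGGGG
GGGGGG
GGGGGG
GWGGGW
GGGGGW
After op 2 paint(7,4,K):
GGGGGG
GGGGGG
GGGGGG
GGGGGG
GGGGGG
GGGGGG
GWGGGW
GGGGKW
After op 3 fill(0,3,B) [44 cells changed]:
BBBBBB
BBBBBB
BBBBBB
BBBBBB
BBBBBB
BBBBBB
BWBBBW
BBBBKW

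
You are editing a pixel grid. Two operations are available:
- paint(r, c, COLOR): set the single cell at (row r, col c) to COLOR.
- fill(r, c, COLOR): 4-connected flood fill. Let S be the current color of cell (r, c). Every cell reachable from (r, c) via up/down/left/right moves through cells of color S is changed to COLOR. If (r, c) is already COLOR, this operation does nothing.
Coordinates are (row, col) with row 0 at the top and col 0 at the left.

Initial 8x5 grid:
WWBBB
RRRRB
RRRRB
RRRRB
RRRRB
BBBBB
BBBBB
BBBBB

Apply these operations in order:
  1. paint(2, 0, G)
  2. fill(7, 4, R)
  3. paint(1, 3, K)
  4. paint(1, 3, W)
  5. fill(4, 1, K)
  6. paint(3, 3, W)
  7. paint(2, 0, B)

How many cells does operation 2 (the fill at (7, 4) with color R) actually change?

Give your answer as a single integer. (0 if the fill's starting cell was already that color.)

Answer: 22

Derivation:
After op 1 paint(2,0,G):
WWBBB
RRRRB
GRRRB
RRRRB
RRRRB
BBBBB
BBBBB
BBBBB
After op 2 fill(7,4,R) [22 cells changed]:
WWRRR
RRRRR
GRRRR
RRRRR
RRRRR
RRRRR
RRRRR
RRRRR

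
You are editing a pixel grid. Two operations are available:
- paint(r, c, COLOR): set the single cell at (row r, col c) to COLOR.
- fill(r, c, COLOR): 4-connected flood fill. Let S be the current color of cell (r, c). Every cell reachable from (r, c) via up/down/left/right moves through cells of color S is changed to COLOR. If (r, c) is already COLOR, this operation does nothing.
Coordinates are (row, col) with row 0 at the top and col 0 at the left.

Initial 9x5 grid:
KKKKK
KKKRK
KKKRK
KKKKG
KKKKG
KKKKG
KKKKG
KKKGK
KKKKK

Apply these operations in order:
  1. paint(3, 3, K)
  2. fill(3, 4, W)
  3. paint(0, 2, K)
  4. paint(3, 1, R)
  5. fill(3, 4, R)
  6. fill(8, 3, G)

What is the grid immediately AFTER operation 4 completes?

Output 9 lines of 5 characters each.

After op 1 paint(3,3,K):
KKKKK
KKKRK
KKKRK
KKKKG
KKKKG
KKKKG
KKKKG
KKKGK
KKKKK
After op 2 fill(3,4,W) [4 cells changed]:
KKKKK
KKKRK
KKKRK
KKKKW
KKKKW
KKKKW
KKKKW
KKKGK
KKKKK
After op 3 paint(0,2,K):
KKKKK
KKKRK
KKKRK
KKKKW
KKKKW
KKKKW
KKKKW
KKKGK
KKKKK
After op 4 paint(3,1,R):
KKKKK
KKKRK
KKKRK
KRKKW
KKKKW
KKKKW
KKKKW
KKKGK
KKKKK

Answer: KKKKK
KKKRK
KKKRK
KRKKW
KKKKW
KKKKW
KKKKW
KKKGK
KKKKK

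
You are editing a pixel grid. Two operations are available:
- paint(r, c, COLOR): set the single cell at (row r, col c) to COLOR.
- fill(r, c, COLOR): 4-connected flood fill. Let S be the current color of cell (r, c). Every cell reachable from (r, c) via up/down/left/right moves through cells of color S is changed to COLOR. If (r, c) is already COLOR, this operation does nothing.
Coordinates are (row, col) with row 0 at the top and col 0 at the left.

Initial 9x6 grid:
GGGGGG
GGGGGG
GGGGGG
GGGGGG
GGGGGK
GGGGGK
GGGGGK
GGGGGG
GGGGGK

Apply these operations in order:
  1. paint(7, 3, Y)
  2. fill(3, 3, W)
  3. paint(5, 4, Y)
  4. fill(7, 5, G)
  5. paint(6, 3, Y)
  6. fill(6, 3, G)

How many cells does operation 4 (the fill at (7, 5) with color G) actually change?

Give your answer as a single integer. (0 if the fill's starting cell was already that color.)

Answer: 48

Derivation:
After op 1 paint(7,3,Y):
GGGGGG
GGGGGG
GGGGGG
GGGGGG
GGGGGK
GGGGGK
GGGGGK
GGGYGG
GGGGGK
After op 2 fill(3,3,W) [49 cells changed]:
WWWWWW
WWWWWW
WWWWWW
WWWWWW
WWWWWK
WWWWWK
WWWWWK
WWWYWW
WWWWWK
After op 3 paint(5,4,Y):
WWWWWW
WWWWWW
WWWWWW
WWWWWW
WWWWWK
WWWWYK
WWWWWK
WWWYWW
WWWWWK
After op 4 fill(7,5,G) [48 cells changed]:
GGGGGG
GGGGGG
GGGGGG
GGGGGG
GGGGGK
GGGGYK
GGGGGK
GGGYGG
GGGGGK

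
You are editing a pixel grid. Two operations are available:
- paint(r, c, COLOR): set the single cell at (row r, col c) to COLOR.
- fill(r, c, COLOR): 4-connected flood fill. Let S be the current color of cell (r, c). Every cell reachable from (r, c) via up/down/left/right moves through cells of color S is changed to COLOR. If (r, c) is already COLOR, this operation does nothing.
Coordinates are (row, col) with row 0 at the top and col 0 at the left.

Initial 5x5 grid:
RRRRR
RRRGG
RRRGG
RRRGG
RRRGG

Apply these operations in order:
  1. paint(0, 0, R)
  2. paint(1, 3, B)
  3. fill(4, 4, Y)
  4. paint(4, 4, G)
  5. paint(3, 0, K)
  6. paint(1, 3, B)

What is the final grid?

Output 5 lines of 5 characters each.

After op 1 paint(0,0,R):
RRRRR
RRRGG
RRRGG
RRRGG
RRRGG
After op 2 paint(1,3,B):
RRRRR
RRRBG
RRRGG
RRRGG
RRRGG
After op 3 fill(4,4,Y) [7 cells changed]:
RRRRR
RRRBY
RRRYY
RRRYY
RRRYY
After op 4 paint(4,4,G):
RRRRR
RRRBY
RRRYY
RRRYY
RRRYG
After op 5 paint(3,0,K):
RRRRR
RRRBY
RRRYY
KRRYY
RRRYG
After op 6 paint(1,3,B):
RRRRR
RRRBY
RRRYY
KRRYY
RRRYG

Answer: RRRRR
RRRBY
RRRYY
KRRYY
RRRYG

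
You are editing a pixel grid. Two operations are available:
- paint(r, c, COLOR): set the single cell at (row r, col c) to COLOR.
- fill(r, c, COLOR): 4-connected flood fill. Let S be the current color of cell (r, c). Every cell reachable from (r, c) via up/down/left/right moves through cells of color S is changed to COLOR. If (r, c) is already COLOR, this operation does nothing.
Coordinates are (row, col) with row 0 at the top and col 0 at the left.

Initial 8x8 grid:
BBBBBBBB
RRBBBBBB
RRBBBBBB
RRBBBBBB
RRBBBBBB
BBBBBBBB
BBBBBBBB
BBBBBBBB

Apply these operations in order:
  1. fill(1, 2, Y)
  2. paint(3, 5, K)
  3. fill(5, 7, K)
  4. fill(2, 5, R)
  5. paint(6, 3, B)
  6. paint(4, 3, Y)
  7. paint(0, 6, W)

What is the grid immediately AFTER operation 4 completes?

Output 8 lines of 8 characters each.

Answer: RRRRRRRR
RRRRRRRR
RRRRRRRR
RRRRRRRR
RRRRRRRR
RRRRRRRR
RRRRRRRR
RRRRRRRR

Derivation:
After op 1 fill(1,2,Y) [56 cells changed]:
YYYYYYYY
RRYYYYYY
RRYYYYYY
RRYYYYYY
RRYYYYYY
YYYYYYYY
YYYYYYYY
YYYYYYYY
After op 2 paint(3,5,K):
YYYYYYYY
RRYYYYYY
RRYYYYYY
RRYYYKYY
RRYYYYYY
YYYYYYYY
YYYYYYYY
YYYYYYYY
After op 3 fill(5,7,K) [55 cells changed]:
KKKKKKKK
RRKKKKKK
RRKKKKKK
RRKKKKKK
RRKKKKKK
KKKKKKKK
KKKKKKKK
KKKKKKKK
After op 4 fill(2,5,R) [56 cells changed]:
RRRRRRRR
RRRRRRRR
RRRRRRRR
RRRRRRRR
RRRRRRRR
RRRRRRRR
RRRRRRRR
RRRRRRRR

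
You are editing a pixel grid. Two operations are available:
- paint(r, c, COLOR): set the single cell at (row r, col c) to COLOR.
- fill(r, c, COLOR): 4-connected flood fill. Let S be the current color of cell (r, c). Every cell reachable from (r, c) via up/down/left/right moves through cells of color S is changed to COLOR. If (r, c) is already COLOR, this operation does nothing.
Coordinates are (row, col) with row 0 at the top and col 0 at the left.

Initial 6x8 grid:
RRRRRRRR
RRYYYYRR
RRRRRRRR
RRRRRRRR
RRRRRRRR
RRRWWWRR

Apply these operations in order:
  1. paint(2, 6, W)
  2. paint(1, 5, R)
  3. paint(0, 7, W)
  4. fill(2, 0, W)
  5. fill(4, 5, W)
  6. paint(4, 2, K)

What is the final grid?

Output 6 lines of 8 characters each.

After op 1 paint(2,6,W):
RRRRRRRR
RRYYYYRR
RRRRRRWR
RRRRRRRR
RRRRRRRR
RRRWWWRR
After op 2 paint(1,5,R):
RRRRRRRR
RRYYYRRR
RRRRRRWR
RRRRRRRR
RRRRRRRR
RRRWWWRR
After op 3 paint(0,7,W):
RRRRRRRW
RRYYYRRR
RRRRRRWR
RRRRRRRR
RRRRRRRR
RRRWWWRR
After op 4 fill(2,0,W) [40 cells changed]:
WWWWWWWW
WWYYYWWW
WWWWWWWW
WWWWWWWW
WWWWWWWW
WWWWWWWW
After op 5 fill(4,5,W) [0 cells changed]:
WWWWWWWW
WWYYYWWW
WWWWWWWW
WWWWWWWW
WWWWWWWW
WWWWWWWW
After op 6 paint(4,2,K):
WWWWWWWW
WWYYYWWW
WWWWWWWW
WWWWWWWW
WWKWWWWW
WWWWWWWW

Answer: WWWWWWWW
WWYYYWWW
WWWWWWWW
WWWWWWWW
WWKWWWWW
WWWWWWWW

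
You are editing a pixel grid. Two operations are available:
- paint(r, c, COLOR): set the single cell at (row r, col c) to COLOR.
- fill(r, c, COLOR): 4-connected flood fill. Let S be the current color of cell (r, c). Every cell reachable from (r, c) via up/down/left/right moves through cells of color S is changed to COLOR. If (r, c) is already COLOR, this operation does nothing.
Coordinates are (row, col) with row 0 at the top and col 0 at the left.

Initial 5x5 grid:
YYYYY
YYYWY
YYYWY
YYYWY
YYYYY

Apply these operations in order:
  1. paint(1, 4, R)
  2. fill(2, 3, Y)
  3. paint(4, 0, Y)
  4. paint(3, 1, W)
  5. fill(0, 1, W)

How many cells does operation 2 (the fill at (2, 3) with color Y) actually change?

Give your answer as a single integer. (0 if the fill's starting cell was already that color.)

Answer: 3

Derivation:
After op 1 paint(1,4,R):
YYYYY
YYYWR
YYYWY
YYYWY
YYYYY
After op 2 fill(2,3,Y) [3 cells changed]:
YYYYY
YYYYR
YYYYY
YYYYY
YYYYY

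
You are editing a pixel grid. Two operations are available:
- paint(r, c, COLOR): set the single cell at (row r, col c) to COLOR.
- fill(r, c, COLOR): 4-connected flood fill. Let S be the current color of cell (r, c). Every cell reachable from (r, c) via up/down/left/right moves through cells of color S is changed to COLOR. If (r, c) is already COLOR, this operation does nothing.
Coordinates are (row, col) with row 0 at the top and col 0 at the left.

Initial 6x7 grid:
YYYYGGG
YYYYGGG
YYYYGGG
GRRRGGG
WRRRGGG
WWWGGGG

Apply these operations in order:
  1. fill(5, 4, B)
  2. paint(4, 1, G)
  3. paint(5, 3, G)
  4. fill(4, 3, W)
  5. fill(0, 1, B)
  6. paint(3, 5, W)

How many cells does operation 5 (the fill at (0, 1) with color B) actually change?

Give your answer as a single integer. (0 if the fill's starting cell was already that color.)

After op 1 fill(5,4,B) [19 cells changed]:
YYYYBBB
YYYYBBB
YYYYBBB
GRRRBBB
WRRRBBB
WWWBBBB
After op 2 paint(4,1,G):
YYYYBBB
YYYYBBB
YYYYBBB
GRRRBBB
WGRRBBB
WWWBBBB
After op 3 paint(5,3,G):
YYYYBBB
YYYYBBB
YYYYBBB
GRRRBBB
WGRRBBB
WWWGBBB
After op 4 fill(4,3,W) [5 cells changed]:
YYYYBBB
YYYYBBB
YYYYBBB
GWWWBBB
WGWWBBB
WWWGBBB
After op 5 fill(0,1,B) [12 cells changed]:
BBBBBBB
BBBBBBB
BBBBBBB
GWWWBBB
WGWWBBB
WWWGBBB

Answer: 12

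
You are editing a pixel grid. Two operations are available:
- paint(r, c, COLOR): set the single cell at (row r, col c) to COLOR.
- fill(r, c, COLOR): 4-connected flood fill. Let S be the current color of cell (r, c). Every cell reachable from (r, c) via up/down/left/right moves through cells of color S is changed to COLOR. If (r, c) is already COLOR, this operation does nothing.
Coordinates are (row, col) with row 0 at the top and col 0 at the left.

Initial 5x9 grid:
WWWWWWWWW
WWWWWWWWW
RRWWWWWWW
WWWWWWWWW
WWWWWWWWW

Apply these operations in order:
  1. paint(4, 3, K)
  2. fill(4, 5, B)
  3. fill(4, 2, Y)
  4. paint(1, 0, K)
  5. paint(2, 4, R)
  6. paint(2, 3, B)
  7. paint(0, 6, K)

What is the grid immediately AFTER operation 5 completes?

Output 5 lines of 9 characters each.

Answer: YYYYYYYYY
KYYYYYYYY
RRYYRYYYY
YYYYYYYYY
YYYKYYYYY

Derivation:
After op 1 paint(4,3,K):
WWWWWWWWW
WWWWWWWWW
RRWWWWWWW
WWWWWWWWW
WWWKWWWWW
After op 2 fill(4,5,B) [42 cells changed]:
BBBBBBBBB
BBBBBBBBB
RRBBBBBBB
BBBBBBBBB
BBBKBBBBB
After op 3 fill(4,2,Y) [42 cells changed]:
YYYYYYYYY
YYYYYYYYY
RRYYYYYYY
YYYYYYYYY
YYYKYYYYY
After op 4 paint(1,0,K):
YYYYYYYYY
KYYYYYYYY
RRYYYYYYY
YYYYYYYYY
YYYKYYYYY
After op 5 paint(2,4,R):
YYYYYYYYY
KYYYYYYYY
RRYYRYYYY
YYYYYYYYY
YYYKYYYYY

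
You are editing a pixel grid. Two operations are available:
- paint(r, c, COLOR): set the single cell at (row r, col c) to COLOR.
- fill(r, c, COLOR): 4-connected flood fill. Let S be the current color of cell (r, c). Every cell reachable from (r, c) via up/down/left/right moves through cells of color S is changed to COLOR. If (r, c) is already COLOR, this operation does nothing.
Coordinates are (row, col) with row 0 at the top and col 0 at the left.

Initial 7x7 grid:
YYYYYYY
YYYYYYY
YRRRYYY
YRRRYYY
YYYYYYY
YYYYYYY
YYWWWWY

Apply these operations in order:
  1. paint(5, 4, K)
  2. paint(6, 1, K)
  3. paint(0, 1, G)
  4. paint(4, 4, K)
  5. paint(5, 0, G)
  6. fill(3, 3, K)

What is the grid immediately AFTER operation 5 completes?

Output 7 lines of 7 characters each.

Answer: YGYYYYY
YYYYYYY
YRRRYYY
YRRRYYY
YYYYKYY
GYYYKYY
YKWWWWY

Derivation:
After op 1 paint(5,4,K):
YYYYYYY
YYYYYYY
YRRRYYY
YRRRYYY
YYYYYYY
YYYYKYY
YYWWWWY
After op 2 paint(6,1,K):
YYYYYYY
YYYYYYY
YRRRYYY
YRRRYYY
YYYYYYY
YYYYKYY
YKWWWWY
After op 3 paint(0,1,G):
YGYYYYY
YYYYYYY
YRRRYYY
YRRRYYY
YYYYYYY
YYYYKYY
YKWWWWY
After op 4 paint(4,4,K):
YGYYYYY
YYYYYYY
YRRRYYY
YRRRYYY
YYYYKYY
YYYYKYY
YKWWWWY
After op 5 paint(5,0,G):
YGYYYYY
YYYYYYY
YRRRYYY
YRRRYYY
YYYYKYY
GYYYKYY
YKWWWWY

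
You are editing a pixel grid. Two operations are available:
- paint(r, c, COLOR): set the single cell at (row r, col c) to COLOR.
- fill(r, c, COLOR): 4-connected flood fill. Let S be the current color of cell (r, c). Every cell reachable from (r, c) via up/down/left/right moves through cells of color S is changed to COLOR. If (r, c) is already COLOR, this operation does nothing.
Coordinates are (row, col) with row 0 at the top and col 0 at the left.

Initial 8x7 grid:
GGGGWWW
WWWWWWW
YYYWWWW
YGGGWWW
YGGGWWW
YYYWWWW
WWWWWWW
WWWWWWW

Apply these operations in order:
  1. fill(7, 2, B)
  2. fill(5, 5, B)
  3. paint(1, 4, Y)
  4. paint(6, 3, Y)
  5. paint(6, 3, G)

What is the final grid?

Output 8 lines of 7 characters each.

Answer: GGGGBBB
BBBBYBB
YYYBBBB
YGGGBBB
YGGGBBB
YYYBBBB
BBBGBBB
BBBBBBB

Derivation:
After op 1 fill(7,2,B) [38 cells changed]:
GGGGBBB
BBBBBBB
YYYBBBB
YGGGBBB
YGGGBBB
YYYBBBB
BBBBBBB
BBBBBBB
After op 2 fill(5,5,B) [0 cells changed]:
GGGGBBB
BBBBBBB
YYYBBBB
YGGGBBB
YGGGBBB
YYYBBBB
BBBBBBB
BBBBBBB
After op 3 paint(1,4,Y):
GGGGBBB
BBBBYBB
YYYBBBB
YGGGBBB
YGGGBBB
YYYBBBB
BBBBBBB
BBBBBBB
After op 4 paint(6,3,Y):
GGGGBBB
BBBBYBB
YYYBBBB
YGGGBBB
YGGGBBB
YYYBBBB
BBBYBBB
BBBBBBB
After op 5 paint(6,3,G):
GGGGBBB
BBBBYBB
YYYBBBB
YGGGBBB
YGGGBBB
YYYBBBB
BBBGBBB
BBBBBBB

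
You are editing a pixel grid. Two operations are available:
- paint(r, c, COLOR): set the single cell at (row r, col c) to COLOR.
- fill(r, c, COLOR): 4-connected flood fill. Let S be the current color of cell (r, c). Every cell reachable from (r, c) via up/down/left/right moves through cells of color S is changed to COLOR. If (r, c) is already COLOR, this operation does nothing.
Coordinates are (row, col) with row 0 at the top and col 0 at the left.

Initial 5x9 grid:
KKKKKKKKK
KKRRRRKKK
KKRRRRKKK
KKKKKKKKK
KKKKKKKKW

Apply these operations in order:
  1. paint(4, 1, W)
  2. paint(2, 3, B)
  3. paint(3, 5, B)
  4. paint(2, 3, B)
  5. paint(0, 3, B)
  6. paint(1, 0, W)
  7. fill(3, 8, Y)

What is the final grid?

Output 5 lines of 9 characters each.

Answer: YYYBYYYYY
WYRRRRYYY
YYRBRRYYY
YYYYYBYYY
YWYYYYYYW

Derivation:
After op 1 paint(4,1,W):
KKKKKKKKK
KKRRRRKKK
KKRRRRKKK
KKKKKKKKK
KWKKKKKKW
After op 2 paint(2,3,B):
KKKKKKKKK
KKRRRRKKK
KKRBRRKKK
KKKKKKKKK
KWKKKKKKW
After op 3 paint(3,5,B):
KKKKKKKKK
KKRRRRKKK
KKRBRRKKK
KKKKKBKKK
KWKKKKKKW
After op 4 paint(2,3,B):
KKKKKKKKK
KKRRRRKKK
KKRBRRKKK
KKKKKBKKK
KWKKKKKKW
After op 5 paint(0,3,B):
KKKBKKKKK
KKRRRRKKK
KKRBRRKKK
KKKKKBKKK
KWKKKKKKW
After op 6 paint(1,0,W):
KKKBKKKKK
WKRRRRKKK
KKRBRRKKK
KKKKKBKKK
KWKKKKKKW
After op 7 fill(3,8,Y) [32 cells changed]:
YYYBYYYYY
WYRRRRYYY
YYRBRRYYY
YYYYYBYYY
YWYYYYYYW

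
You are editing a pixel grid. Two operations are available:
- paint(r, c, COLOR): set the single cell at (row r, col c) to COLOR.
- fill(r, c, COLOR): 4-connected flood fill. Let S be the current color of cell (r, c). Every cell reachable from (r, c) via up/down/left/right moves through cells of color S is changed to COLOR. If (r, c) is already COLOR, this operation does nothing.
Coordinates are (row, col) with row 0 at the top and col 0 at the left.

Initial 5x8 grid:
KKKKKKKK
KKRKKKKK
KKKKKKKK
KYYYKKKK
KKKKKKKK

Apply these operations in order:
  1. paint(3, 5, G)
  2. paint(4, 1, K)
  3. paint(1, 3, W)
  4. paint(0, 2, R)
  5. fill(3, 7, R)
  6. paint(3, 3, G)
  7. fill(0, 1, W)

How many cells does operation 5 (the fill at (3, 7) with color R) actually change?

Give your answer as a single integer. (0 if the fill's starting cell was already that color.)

After op 1 paint(3,5,G):
KKKKKKKK
KKRKKKKK
KKKKKKKK
KYYYKGKK
KKKKKKKK
After op 2 paint(4,1,K):
KKKKKKKK
KKRKKKKK
KKKKKKKK
KYYYKGKK
KKKKKKKK
After op 3 paint(1,3,W):
KKKKKKKK
KKRWKKKK
KKKKKKKK
KYYYKGKK
KKKKKKKK
After op 4 paint(0,2,R):
KKRKKKKK
KKRWKKKK
KKKKKKKK
KYYYKGKK
KKKKKKKK
After op 5 fill(3,7,R) [33 cells changed]:
RRRRRRRR
RRRWRRRR
RRRRRRRR
RYYYRGRR
RRRRRRRR

Answer: 33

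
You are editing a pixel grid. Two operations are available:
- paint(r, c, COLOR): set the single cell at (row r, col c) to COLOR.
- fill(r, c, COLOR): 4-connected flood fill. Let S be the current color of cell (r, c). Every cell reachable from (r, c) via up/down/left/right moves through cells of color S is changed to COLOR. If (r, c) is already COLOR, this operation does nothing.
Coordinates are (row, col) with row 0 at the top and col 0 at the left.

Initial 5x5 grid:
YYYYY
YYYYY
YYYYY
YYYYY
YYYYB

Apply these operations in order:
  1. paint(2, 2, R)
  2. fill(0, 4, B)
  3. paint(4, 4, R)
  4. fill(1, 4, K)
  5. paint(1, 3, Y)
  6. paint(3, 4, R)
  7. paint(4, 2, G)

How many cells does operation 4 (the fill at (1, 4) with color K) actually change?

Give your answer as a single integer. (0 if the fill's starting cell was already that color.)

After op 1 paint(2,2,R):
YYYYY
YYYYY
YYRYY
YYYYY
YYYYB
After op 2 fill(0,4,B) [23 cells changed]:
BBBBB
BBBBB
BBRBB
BBBBB
BBBBB
After op 3 paint(4,4,R):
BBBBB
BBBBB
BBRBB
BBBBB
BBBBR
After op 4 fill(1,4,K) [23 cells changed]:
KKKKK
KKKKK
KKRKK
KKKKK
KKKKR

Answer: 23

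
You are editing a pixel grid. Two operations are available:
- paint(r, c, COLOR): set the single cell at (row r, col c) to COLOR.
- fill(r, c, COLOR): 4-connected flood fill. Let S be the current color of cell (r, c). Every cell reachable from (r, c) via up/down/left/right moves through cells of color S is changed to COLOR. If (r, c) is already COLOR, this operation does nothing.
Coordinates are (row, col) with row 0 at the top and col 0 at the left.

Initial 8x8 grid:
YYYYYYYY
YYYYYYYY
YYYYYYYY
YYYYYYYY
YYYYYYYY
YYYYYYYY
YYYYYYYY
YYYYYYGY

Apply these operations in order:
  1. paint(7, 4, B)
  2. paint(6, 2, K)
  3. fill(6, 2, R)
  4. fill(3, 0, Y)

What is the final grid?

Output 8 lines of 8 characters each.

After op 1 paint(7,4,B):
YYYYYYYY
YYYYYYYY
YYYYYYYY
YYYYYYYY
YYYYYYYY
YYYYYYYY
YYYYYYYY
YYYYBYGY
After op 2 paint(6,2,K):
YYYYYYYY
YYYYYYYY
YYYYYYYY
YYYYYYYY
YYYYYYYY
YYYYYYYY
YYKYYYYY
YYYYBYGY
After op 3 fill(6,2,R) [1 cells changed]:
YYYYYYYY
YYYYYYYY
YYYYYYYY
YYYYYYYY
YYYYYYYY
YYYYYYYY
YYRYYYYY
YYYYBYGY
After op 4 fill(3,0,Y) [0 cells changed]:
YYYYYYYY
YYYYYYYY
YYYYYYYY
YYYYYYYY
YYYYYYYY
YYYYYYYY
YYRYYYYY
YYYYBYGY

Answer: YYYYYYYY
YYYYYYYY
YYYYYYYY
YYYYYYYY
YYYYYYYY
YYYYYYYY
YYRYYYYY
YYYYBYGY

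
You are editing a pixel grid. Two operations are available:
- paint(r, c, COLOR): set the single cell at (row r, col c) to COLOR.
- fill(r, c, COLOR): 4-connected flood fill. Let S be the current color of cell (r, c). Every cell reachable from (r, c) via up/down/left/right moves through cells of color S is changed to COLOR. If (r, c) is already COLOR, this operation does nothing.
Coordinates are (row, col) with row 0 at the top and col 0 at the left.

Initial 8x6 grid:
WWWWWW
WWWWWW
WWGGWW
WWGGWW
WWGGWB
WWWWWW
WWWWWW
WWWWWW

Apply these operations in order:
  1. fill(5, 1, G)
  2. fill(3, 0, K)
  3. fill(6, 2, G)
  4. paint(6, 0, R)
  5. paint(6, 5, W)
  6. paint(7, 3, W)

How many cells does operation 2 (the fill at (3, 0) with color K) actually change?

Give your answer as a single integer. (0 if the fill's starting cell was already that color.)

After op 1 fill(5,1,G) [41 cells changed]:
GGGGGG
GGGGGG
GGGGGG
GGGGGG
GGGGGB
GGGGGG
GGGGGG
GGGGGG
After op 2 fill(3,0,K) [47 cells changed]:
KKKKKK
KKKKKK
KKKKKK
KKKKKK
KKKKKB
KKKKKK
KKKKKK
KKKKKK

Answer: 47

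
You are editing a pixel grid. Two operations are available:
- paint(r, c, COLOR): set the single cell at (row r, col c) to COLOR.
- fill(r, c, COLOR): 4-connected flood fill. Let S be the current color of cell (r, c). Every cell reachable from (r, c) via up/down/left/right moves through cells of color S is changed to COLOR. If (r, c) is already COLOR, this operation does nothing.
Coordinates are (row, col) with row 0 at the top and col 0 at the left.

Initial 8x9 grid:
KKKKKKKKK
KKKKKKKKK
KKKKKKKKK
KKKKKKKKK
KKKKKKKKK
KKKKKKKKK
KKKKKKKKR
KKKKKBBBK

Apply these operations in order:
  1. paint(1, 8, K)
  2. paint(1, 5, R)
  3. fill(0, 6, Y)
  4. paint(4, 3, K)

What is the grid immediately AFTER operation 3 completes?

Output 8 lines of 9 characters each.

After op 1 paint(1,8,K):
KKKKKKKKK
KKKKKKKKK
KKKKKKKKK
KKKKKKKKK
KKKKKKKKK
KKKKKKKKK
KKKKKKKKR
KKKKKBBBK
After op 2 paint(1,5,R):
KKKKKKKKK
KKKKKRKKK
KKKKKKKKK
KKKKKKKKK
KKKKKKKKK
KKKKKKKKK
KKKKKKKKR
KKKKKBBBK
After op 3 fill(0,6,Y) [66 cells changed]:
YYYYYYYYY
YYYYYRYYY
YYYYYYYYY
YYYYYYYYY
YYYYYYYYY
YYYYYYYYY
YYYYYYYYR
YYYYYBBBK

Answer: YYYYYYYYY
YYYYYRYYY
YYYYYYYYY
YYYYYYYYY
YYYYYYYYY
YYYYYYYYY
YYYYYYYYR
YYYYYBBBK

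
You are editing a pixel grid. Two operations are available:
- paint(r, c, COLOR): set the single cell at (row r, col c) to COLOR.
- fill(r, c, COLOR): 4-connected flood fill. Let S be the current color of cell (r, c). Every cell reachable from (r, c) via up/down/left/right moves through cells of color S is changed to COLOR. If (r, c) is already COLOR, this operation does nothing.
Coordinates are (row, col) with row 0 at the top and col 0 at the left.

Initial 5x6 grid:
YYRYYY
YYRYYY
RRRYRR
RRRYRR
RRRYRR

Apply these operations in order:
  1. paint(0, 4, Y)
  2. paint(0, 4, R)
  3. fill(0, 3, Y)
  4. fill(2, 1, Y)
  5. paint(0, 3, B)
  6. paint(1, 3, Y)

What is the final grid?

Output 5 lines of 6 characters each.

Answer: YYYBRY
YYYYYY
YYYYRR
YYYYRR
YYYYRR

Derivation:
After op 1 paint(0,4,Y):
YYRYYY
YYRYYY
RRRYRR
RRRYRR
RRRYRR
After op 2 paint(0,4,R):
YYRYRY
YYRYYY
RRRYRR
RRRYRR
RRRYRR
After op 3 fill(0,3,Y) [0 cells changed]:
YYRYRY
YYRYYY
RRRYRR
RRRYRR
RRRYRR
After op 4 fill(2,1,Y) [11 cells changed]:
YYYYRY
YYYYYY
YYYYRR
YYYYRR
YYYYRR
After op 5 paint(0,3,B):
YYYBRY
YYYYYY
YYYYRR
YYYYRR
YYYYRR
After op 6 paint(1,3,Y):
YYYBRY
YYYYYY
YYYYRR
YYYYRR
YYYYRR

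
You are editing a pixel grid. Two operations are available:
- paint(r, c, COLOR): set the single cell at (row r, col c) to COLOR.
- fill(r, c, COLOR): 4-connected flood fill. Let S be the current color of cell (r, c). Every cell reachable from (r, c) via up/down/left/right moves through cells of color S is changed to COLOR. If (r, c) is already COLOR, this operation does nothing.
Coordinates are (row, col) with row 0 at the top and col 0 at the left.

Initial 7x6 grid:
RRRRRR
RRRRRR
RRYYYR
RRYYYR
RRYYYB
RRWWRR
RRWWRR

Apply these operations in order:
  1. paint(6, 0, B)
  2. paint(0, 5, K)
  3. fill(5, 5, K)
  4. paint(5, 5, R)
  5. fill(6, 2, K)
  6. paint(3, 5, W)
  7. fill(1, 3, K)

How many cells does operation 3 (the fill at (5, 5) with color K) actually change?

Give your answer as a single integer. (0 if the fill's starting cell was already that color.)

After op 1 paint(6,0,B):
RRRRRR
RRRRRR
RRYYYR
RRYYYR
RRYYYB
RRWWRR
BRWWRR
After op 2 paint(0,5,K):
RRRRRK
RRRRRR
RRYYYR
RRYYYR
RRYYYB
RRWWRR
BRWWRR
After op 3 fill(5,5,K) [4 cells changed]:
RRRRRK
RRRRRR
RRYYYR
RRYYYR
RRYYYB
RRWWKK
BRWWKK

Answer: 4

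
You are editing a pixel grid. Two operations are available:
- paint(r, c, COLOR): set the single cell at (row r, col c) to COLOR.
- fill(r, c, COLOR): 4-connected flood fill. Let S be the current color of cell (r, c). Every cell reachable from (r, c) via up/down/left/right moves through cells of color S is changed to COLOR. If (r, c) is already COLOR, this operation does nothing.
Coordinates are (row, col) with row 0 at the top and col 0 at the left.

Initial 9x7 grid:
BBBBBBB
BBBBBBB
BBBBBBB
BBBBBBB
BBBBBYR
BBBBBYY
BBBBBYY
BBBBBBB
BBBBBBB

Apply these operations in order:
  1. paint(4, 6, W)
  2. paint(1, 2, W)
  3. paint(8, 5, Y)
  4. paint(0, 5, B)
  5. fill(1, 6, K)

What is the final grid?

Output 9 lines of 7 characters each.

After op 1 paint(4,6,W):
BBBBBBB
BBBBBBB
BBBBBBB
BBBBBBB
BBBBBYW
BBBBBYY
BBBBBYY
BBBBBBB
BBBBBBB
After op 2 paint(1,2,W):
BBBBBBB
BBWBBBB
BBBBBBB
BBBBBBB
BBBBBYW
BBBBBYY
BBBBBYY
BBBBBBB
BBBBBBB
After op 3 paint(8,5,Y):
BBBBBBB
BBWBBBB
BBBBBBB
BBBBBBB
BBBBBYW
BBBBBYY
BBBBBYY
BBBBBBB
BBBBBYB
After op 4 paint(0,5,B):
BBBBBBB
BBWBBBB
BBBBBBB
BBBBBBB
BBBBBYW
BBBBBYY
BBBBBYY
BBBBBBB
BBBBBYB
After op 5 fill(1,6,K) [55 cells changed]:
KKKKKKK
KKWKKKK
KKKKKKK
KKKKKKK
KKKKKYW
KKKKKYY
KKKKKYY
KKKKKKK
KKKKKYK

Answer: KKKKKKK
KKWKKKK
KKKKKKK
KKKKKKK
KKKKKYW
KKKKKYY
KKKKKYY
KKKKKKK
KKKKKYK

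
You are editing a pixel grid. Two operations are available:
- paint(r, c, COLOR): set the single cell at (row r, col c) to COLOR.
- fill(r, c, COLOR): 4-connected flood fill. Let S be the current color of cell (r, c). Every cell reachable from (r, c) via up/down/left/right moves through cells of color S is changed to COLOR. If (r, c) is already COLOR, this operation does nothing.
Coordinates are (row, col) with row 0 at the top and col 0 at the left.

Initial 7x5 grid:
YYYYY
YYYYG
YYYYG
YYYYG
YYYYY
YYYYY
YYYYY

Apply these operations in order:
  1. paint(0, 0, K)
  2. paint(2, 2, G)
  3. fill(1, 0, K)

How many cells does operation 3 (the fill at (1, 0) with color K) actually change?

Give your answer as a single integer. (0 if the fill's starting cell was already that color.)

Answer: 30

Derivation:
After op 1 paint(0,0,K):
KYYYY
YYYYG
YYYYG
YYYYG
YYYYY
YYYYY
YYYYY
After op 2 paint(2,2,G):
KYYYY
YYYYG
YYGYG
YYYYG
YYYYY
YYYYY
YYYYY
After op 3 fill(1,0,K) [30 cells changed]:
KKKKK
KKKKG
KKGKG
KKKKG
KKKKK
KKKKK
KKKKK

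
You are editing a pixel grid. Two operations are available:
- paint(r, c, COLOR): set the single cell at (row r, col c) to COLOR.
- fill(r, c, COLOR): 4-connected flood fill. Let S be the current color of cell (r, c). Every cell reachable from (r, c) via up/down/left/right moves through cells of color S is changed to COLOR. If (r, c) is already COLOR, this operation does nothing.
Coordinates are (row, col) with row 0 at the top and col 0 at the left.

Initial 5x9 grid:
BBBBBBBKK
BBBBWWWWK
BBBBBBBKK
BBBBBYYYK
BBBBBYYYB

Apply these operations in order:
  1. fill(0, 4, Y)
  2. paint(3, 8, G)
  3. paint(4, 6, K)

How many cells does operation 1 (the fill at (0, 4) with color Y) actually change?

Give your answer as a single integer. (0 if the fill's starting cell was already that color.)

After op 1 fill(0,4,Y) [28 cells changed]:
YYYYYYYKK
YYYYWWWWK
YYYYYYYKK
YYYYYYYYK
YYYYYYYYB

Answer: 28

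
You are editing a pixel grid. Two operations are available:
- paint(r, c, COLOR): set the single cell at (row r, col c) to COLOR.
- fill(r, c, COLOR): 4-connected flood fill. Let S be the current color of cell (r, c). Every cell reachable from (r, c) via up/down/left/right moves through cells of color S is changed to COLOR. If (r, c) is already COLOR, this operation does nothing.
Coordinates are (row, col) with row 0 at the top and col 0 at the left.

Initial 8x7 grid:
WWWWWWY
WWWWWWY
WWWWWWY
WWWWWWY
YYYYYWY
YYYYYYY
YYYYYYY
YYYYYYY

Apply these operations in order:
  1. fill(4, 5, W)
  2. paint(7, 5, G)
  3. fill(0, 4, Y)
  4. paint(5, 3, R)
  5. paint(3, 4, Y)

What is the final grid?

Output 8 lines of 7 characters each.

Answer: YYYYYYY
YYYYYYY
YYYYYYY
YYYYYYY
YYYYYYY
YYYRYYY
YYYYYYY
YYYYYGY

Derivation:
After op 1 fill(4,5,W) [0 cells changed]:
WWWWWWY
WWWWWWY
WWWWWWY
WWWWWWY
YYYYYWY
YYYYYYY
YYYYYYY
YYYYYYY
After op 2 paint(7,5,G):
WWWWWWY
WWWWWWY
WWWWWWY
WWWWWWY
YYYYYWY
YYYYYYY
YYYYYYY
YYYYYGY
After op 3 fill(0,4,Y) [25 cells changed]:
YYYYYYY
YYYYYYY
YYYYYYY
YYYYYYY
YYYYYYY
YYYYYYY
YYYYYYY
YYYYYGY
After op 4 paint(5,3,R):
YYYYYYY
YYYYYYY
YYYYYYY
YYYYYYY
YYYYYYY
YYYRYYY
YYYYYYY
YYYYYGY
After op 5 paint(3,4,Y):
YYYYYYY
YYYYYYY
YYYYYYY
YYYYYYY
YYYYYYY
YYYRYYY
YYYYYYY
YYYYYGY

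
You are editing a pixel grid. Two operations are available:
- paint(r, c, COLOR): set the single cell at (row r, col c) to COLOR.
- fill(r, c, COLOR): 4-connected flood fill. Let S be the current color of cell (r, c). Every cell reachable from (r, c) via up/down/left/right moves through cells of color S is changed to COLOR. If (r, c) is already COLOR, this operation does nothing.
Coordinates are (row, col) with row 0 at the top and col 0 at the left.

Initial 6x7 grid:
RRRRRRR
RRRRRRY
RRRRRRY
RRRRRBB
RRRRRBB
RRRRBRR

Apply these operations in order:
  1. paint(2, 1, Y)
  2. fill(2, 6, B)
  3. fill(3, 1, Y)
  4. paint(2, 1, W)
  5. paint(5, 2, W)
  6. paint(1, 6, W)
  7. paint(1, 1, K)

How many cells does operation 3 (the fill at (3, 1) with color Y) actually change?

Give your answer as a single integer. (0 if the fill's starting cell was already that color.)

After op 1 paint(2,1,Y):
RRRRRRR
RRRRRRY
RYRRRRY
RRRRRBB
RRRRRBB
RRRRBRR
After op 2 fill(2,6,B) [2 cells changed]:
RRRRRRR
RRRRRRB
RYRRRRB
RRRRRBB
RRRRRBB
RRRRBRR
After op 3 fill(3,1,Y) [32 cells changed]:
YYYYYYY
YYYYYYB
YYYYYYB
YYYYYBB
YYYYYBB
YYYYBRR

Answer: 32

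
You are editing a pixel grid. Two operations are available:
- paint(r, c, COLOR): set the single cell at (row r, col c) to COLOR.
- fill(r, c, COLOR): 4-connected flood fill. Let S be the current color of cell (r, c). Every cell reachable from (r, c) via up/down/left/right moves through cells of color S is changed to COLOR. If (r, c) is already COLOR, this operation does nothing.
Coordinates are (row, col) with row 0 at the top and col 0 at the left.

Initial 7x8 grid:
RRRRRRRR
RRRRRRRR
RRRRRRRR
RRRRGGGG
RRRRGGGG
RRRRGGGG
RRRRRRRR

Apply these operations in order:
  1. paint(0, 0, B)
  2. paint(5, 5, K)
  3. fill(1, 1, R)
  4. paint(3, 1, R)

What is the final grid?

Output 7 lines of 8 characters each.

After op 1 paint(0,0,B):
BRRRRRRR
RRRRRRRR
RRRRRRRR
RRRRGGGG
RRRRGGGG
RRRRGGGG
RRRRRRRR
After op 2 paint(5,5,K):
BRRRRRRR
RRRRRRRR
RRRRRRRR
RRRRGGGG
RRRRGGGG
RRRRGKGG
RRRRRRRR
After op 3 fill(1,1,R) [0 cells changed]:
BRRRRRRR
RRRRRRRR
RRRRRRRR
RRRRGGGG
RRRRGGGG
RRRRGKGG
RRRRRRRR
After op 4 paint(3,1,R):
BRRRRRRR
RRRRRRRR
RRRRRRRR
RRRRGGGG
RRRRGGGG
RRRRGKGG
RRRRRRRR

Answer: BRRRRRRR
RRRRRRRR
RRRRRRRR
RRRRGGGG
RRRRGGGG
RRRRGKGG
RRRRRRRR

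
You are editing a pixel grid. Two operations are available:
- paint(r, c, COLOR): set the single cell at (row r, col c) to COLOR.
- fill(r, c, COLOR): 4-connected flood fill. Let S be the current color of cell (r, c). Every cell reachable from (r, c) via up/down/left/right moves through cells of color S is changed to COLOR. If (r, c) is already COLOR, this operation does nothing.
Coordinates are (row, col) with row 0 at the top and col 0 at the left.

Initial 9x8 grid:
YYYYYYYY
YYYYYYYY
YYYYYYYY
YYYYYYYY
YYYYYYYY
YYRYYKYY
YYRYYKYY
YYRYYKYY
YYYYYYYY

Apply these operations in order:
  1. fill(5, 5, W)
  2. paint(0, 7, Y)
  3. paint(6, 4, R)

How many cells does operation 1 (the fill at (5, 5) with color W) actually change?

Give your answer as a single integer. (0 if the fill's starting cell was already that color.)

Answer: 3

Derivation:
After op 1 fill(5,5,W) [3 cells changed]:
YYYYYYYY
YYYYYYYY
YYYYYYYY
YYYYYYYY
YYYYYYYY
YYRYYWYY
YYRYYWYY
YYRYYWYY
YYYYYYYY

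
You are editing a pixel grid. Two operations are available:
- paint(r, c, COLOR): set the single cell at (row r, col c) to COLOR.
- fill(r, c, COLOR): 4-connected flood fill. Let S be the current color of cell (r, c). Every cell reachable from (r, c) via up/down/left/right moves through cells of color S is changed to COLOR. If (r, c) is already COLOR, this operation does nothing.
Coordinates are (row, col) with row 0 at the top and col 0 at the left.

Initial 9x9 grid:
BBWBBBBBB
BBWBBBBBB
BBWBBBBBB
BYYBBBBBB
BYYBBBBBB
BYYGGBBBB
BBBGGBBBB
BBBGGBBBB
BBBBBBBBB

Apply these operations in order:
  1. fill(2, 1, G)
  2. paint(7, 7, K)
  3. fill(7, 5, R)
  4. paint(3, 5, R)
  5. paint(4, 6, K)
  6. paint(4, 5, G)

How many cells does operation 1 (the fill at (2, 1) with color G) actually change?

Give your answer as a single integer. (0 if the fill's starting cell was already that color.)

After op 1 fill(2,1,G) [66 cells changed]:
GGWGGGGGG
GGWGGGGGG
GGWGGGGGG
GYYGGGGGG
GYYGGGGGG
GYYGGGGGG
GGGGGGGGG
GGGGGGGGG
GGGGGGGGG

Answer: 66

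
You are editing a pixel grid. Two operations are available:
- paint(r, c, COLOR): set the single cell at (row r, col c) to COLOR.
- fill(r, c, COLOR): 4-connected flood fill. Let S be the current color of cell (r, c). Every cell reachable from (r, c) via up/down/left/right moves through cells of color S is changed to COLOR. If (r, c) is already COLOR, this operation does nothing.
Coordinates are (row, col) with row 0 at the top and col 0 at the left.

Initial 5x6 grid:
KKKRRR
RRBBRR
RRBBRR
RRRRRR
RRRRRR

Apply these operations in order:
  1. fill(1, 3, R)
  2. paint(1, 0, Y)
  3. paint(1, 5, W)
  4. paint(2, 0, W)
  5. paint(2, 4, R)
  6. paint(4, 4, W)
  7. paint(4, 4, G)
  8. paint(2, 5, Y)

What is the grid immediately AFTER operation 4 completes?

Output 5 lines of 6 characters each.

After op 1 fill(1,3,R) [4 cells changed]:
KKKRRR
RRRRRR
RRRRRR
RRRRRR
RRRRRR
After op 2 paint(1,0,Y):
KKKRRR
YRRRRR
RRRRRR
RRRRRR
RRRRRR
After op 3 paint(1,5,W):
KKKRRR
YRRRRW
RRRRRR
RRRRRR
RRRRRR
After op 4 paint(2,0,W):
KKKRRR
YRRRRW
WRRRRR
RRRRRR
RRRRRR

Answer: KKKRRR
YRRRRW
WRRRRR
RRRRRR
RRRRRR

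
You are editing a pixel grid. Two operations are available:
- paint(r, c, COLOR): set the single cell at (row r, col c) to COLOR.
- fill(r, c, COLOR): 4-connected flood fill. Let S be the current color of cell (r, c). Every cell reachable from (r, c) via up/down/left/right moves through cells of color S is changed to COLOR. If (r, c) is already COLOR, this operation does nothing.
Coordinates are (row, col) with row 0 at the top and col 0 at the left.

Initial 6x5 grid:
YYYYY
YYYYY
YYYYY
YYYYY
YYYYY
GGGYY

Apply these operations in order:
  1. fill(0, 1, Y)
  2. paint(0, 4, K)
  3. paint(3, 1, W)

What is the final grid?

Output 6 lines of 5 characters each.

After op 1 fill(0,1,Y) [0 cells changed]:
YYYYY
YYYYY
YYYYY
YYYYY
YYYYY
GGGYY
After op 2 paint(0,4,K):
YYYYK
YYYYY
YYYYY
YYYYY
YYYYY
GGGYY
After op 3 paint(3,1,W):
YYYYK
YYYYY
YYYYY
YWYYY
YYYYY
GGGYY

Answer: YYYYK
YYYYY
YYYYY
YWYYY
YYYYY
GGGYY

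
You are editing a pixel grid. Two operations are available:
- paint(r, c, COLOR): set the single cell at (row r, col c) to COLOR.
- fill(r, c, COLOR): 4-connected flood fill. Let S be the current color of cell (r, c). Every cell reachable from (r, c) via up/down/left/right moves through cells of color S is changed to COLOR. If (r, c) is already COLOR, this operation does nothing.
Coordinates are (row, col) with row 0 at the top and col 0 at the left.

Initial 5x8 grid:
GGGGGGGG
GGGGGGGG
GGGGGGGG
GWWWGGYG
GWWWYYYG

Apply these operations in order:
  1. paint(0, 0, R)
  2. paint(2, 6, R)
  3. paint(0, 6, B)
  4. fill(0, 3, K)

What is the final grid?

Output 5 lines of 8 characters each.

After op 1 paint(0,0,R):
RGGGGGGG
GGGGGGGG
GGGGGGGG
GWWWGGYG
GWWWYYYG
After op 2 paint(2,6,R):
RGGGGGGG
GGGGGGGG
GGGGGGRG
GWWWGGYG
GWWWYYYG
After op 3 paint(0,6,B):
RGGGGGBG
GGGGGGGG
GGGGGGRG
GWWWGGYG
GWWWYYYG
After op 4 fill(0,3,K) [27 cells changed]:
RKKKKKBK
KKKKKKKK
KKKKKKRK
KWWWKKYK
KWWWYYYK

Answer: RKKKKKBK
KKKKKKKK
KKKKKKRK
KWWWKKYK
KWWWYYYK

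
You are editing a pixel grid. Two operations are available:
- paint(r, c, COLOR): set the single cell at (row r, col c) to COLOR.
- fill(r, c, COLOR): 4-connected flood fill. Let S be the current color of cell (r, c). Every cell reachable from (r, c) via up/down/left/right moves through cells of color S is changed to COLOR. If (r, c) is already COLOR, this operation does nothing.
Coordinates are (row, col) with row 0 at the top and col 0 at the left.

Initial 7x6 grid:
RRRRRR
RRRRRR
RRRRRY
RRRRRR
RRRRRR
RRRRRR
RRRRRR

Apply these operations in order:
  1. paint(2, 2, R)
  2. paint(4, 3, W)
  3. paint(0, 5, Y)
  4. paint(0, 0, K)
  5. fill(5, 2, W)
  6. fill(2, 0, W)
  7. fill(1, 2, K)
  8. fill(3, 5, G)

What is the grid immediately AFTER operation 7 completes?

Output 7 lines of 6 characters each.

Answer: KKKKKY
KKKKKK
KKKKKY
KKKKKK
KKKKKK
KKKKKK
KKKKKK

Derivation:
After op 1 paint(2,2,R):
RRRRRR
RRRRRR
RRRRRY
RRRRRR
RRRRRR
RRRRRR
RRRRRR
After op 2 paint(4,3,W):
RRRRRR
RRRRRR
RRRRRY
RRRRRR
RRRWRR
RRRRRR
RRRRRR
After op 3 paint(0,5,Y):
RRRRRY
RRRRRR
RRRRRY
RRRRRR
RRRWRR
RRRRRR
RRRRRR
After op 4 paint(0,0,K):
KRRRRY
RRRRRR
RRRRRY
RRRRRR
RRRWRR
RRRRRR
RRRRRR
After op 5 fill(5,2,W) [38 cells changed]:
KWWWWY
WWWWWW
WWWWWY
WWWWWW
WWWWWW
WWWWWW
WWWWWW
After op 6 fill(2,0,W) [0 cells changed]:
KWWWWY
WWWWWW
WWWWWY
WWWWWW
WWWWWW
WWWWWW
WWWWWW
After op 7 fill(1,2,K) [39 cells changed]:
KKKKKY
KKKKKK
KKKKKY
KKKKKK
KKKKKK
KKKKKK
KKKKKK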